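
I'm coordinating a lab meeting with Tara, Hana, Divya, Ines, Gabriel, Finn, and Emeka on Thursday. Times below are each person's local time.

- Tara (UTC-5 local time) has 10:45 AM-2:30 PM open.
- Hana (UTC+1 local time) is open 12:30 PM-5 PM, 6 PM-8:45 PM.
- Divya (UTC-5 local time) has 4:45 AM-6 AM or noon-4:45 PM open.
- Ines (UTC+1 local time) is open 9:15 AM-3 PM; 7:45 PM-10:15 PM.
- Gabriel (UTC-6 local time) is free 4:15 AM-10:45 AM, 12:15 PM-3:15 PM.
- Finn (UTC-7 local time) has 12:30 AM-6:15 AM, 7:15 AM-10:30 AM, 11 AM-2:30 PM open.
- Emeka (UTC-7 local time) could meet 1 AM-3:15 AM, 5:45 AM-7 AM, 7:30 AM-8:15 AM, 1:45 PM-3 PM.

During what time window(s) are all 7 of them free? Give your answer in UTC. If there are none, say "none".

Tara in UTC: 15:45-19:30 (add 5h to convert from UTC-5).
Hana in UTC: 11:30-16:00, 17:00-19:45 (subtract 1h to convert from UTC+1).
Divya in UTC: 09:45-11:00, 17:00-21:45 (add 5h to convert from UTC-5).
Ines in UTC: 08:15-14:00, 18:45-21:15 (subtract 1h to convert from UTC+1).
Gabriel in UTC: 10:15-16:45, 18:15-21:15 (add 6h to convert from UTC-6).
Finn in UTC: 07:30-13:15, 14:15-17:30, 18:00-21:30 (add 7h to convert from UTC-7).
Emeka in UTC: 08:00-10:15, 12:45-14:00, 14:30-15:15, 20:45-22:00 (add 7h to convert from UTC-7).
Tara ∩ Hana: 15:45-16:00, 17:00-19:30.
Tara ∩ Hana ∩ Divya: 17:00-19:30.
Tara ∩ Hana ∩ Divya ∩ Ines: 18:45-19:30.
Tara ∩ Hana ∩ Divya ∩ Ines ∩ Gabriel: 18:45-19:30.
Tara ∩ Hana ∩ Divya ∩ Ines ∩ Gabriel ∩ Finn: 18:45-19:30.
Tara ∩ Hana ∩ Divya ∩ Ines ∩ Gabriel ∩ Finn ∩ Emeka: ∅.
There is no time when everyone is free.

none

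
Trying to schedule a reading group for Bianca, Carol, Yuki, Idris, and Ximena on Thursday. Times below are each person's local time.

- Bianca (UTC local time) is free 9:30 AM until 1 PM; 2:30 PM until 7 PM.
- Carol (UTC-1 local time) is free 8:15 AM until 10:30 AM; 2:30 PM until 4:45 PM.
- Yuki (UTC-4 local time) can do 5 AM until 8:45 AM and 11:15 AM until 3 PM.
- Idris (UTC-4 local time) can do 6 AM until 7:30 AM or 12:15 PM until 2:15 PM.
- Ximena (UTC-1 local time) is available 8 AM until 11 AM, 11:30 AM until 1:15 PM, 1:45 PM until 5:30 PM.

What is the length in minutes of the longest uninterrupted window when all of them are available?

90

Bianca in UTC: 09:30-13:00, 14:30-19:00.
Carol in UTC: 09:15-11:30, 15:30-17:45 (add 1h to convert from UTC-1).
Yuki in UTC: 09:00-12:45, 15:15-19:00 (add 4h to convert from UTC-4).
Idris in UTC: 10:00-11:30, 16:15-18:15 (add 4h to convert from UTC-4).
Ximena in UTC: 09:00-12:00, 12:30-14:15, 14:45-18:30 (add 1h to convert from UTC-1).
Bianca ∩ Carol: 09:30-11:30, 15:30-17:45.
Bianca ∩ Carol ∩ Yuki: 09:30-11:30, 15:30-17:45.
Bianca ∩ Carol ∩ Yuki ∩ Idris: 10:00-11:30, 16:15-17:45.
Bianca ∩ Carol ∩ Yuki ∩ Idris ∩ Ximena: 10:00-11:30, 16:15-17:45.
The longest is 10:00-11:30 at 90 minutes.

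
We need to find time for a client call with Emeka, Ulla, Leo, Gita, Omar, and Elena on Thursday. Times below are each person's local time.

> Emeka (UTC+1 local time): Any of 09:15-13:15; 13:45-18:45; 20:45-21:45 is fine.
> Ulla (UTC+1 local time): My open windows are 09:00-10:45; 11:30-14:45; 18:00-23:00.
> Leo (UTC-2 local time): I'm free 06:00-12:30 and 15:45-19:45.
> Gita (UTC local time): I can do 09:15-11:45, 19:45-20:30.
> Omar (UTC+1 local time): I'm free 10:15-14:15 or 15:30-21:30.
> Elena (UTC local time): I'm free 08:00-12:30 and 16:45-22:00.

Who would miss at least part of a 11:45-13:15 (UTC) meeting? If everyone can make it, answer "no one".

Emeka in UTC: 08:15-12:15, 12:45-17:45, 19:45-20:45 (subtract 1h to convert from UTC+1).
Ulla in UTC: 08:00-09:45, 10:30-13:45, 17:00-22:00 (subtract 1h to convert from UTC+1).
Leo in UTC: 08:00-14:30, 17:45-21:45 (add 2h to convert from UTC-2).
Gita in UTC: 09:15-11:45, 19:45-20:30.
Omar in UTC: 09:15-13:15, 14:30-20:30 (subtract 1h to convert from UTC+1).
Elena in UTC: 08:00-12:30, 16:45-22:00.
Emeka: not fully free for 11:45-13:15. Ulla: free for 11:45-13:15. Leo: free for 11:45-13:15. Gita: not fully free for 11:45-13:15. Omar: free for 11:45-13:15. Elena: not fully free for 11:45-13:15.

Elena, Emeka, Gita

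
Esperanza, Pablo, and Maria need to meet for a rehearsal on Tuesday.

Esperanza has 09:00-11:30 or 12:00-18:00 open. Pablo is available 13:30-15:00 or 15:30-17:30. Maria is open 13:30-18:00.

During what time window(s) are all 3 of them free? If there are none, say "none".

13:30-15:00, 15:30-17:30

Esperanza ∩ Pablo: 13:30-15:00, 15:30-17:30.
Esperanza ∩ Pablo ∩ Maria: 13:30-15:00, 15:30-17:30.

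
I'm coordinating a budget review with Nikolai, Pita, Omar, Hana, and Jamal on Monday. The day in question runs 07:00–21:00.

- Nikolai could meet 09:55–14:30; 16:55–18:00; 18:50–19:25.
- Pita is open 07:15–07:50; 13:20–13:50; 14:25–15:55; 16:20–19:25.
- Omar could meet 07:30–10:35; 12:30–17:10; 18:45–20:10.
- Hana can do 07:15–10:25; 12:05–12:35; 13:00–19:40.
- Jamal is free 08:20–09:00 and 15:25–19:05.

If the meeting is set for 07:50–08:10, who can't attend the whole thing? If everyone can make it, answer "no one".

Nikolai: not fully free for 07:50-08:10. Pita: not fully free for 07:50-08:10. Omar: free for 07:50-08:10. Hana: free for 07:50-08:10. Jamal: not fully free for 07:50-08:10.

Jamal, Nikolai, Pita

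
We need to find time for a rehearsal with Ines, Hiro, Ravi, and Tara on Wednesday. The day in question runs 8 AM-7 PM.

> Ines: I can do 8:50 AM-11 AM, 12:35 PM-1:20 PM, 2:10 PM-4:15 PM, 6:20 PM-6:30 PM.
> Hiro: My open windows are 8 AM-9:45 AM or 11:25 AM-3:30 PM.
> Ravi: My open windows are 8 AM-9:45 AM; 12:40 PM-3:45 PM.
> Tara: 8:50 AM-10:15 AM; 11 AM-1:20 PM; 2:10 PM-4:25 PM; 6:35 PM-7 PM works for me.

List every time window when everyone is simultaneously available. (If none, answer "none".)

08:50-09:45, 12:40-13:20, 14:10-15:30

Ines ∩ Hiro: 08:50-09:45, 12:35-13:20, 14:10-15:30.
Ines ∩ Hiro ∩ Ravi: 08:50-09:45, 12:40-13:20, 14:10-15:30.
Ines ∩ Hiro ∩ Ravi ∩ Tara: 08:50-09:45, 12:40-13:20, 14:10-15:30.
Those are the intersection windows.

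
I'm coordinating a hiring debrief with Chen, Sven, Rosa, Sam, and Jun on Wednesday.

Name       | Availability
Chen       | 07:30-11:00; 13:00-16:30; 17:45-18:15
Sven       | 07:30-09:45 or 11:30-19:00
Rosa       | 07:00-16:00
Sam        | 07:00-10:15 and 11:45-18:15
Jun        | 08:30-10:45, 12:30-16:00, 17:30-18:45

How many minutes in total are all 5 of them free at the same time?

255

Chen ∩ Sven: 07:30-09:45, 13:00-16:30, 17:45-18:15.
Chen ∩ Sven ∩ Rosa: 07:30-09:45, 13:00-16:00.
Chen ∩ Sven ∩ Rosa ∩ Sam: 07:30-09:45, 13:00-16:00.
Chen ∩ Sven ∩ Rosa ∩ Sam ∩ Jun: 08:30-09:45, 13:00-16:00.
So the common availability across everyone is 08:30-09:45, 13:00-16:00.
Summing the common windows: 75 + 180 = 255 minutes.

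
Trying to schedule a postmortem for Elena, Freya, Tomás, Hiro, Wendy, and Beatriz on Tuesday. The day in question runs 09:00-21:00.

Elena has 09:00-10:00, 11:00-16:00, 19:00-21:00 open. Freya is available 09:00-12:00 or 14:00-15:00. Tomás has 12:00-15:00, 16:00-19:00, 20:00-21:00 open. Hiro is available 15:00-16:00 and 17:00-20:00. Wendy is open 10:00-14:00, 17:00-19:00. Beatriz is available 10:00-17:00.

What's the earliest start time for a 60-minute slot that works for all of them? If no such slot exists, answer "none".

none

Elena ∩ Freya: 09:00-10:00, 11:00-12:00, 14:00-15:00.
Elena ∩ Freya ∩ Tomás: 14:00-15:00.
Elena ∩ Freya ∩ Tomás ∩ Hiro: ∅.
Elena ∩ Freya ∩ Tomás ∩ Hiro ∩ Wendy: ∅.
Elena ∩ Freya ∩ Tomás ∩ Hiro ∩ Wendy ∩ Beatriz: ∅.
There is no time when everyone is free.
No common window is at least 60 minutes long.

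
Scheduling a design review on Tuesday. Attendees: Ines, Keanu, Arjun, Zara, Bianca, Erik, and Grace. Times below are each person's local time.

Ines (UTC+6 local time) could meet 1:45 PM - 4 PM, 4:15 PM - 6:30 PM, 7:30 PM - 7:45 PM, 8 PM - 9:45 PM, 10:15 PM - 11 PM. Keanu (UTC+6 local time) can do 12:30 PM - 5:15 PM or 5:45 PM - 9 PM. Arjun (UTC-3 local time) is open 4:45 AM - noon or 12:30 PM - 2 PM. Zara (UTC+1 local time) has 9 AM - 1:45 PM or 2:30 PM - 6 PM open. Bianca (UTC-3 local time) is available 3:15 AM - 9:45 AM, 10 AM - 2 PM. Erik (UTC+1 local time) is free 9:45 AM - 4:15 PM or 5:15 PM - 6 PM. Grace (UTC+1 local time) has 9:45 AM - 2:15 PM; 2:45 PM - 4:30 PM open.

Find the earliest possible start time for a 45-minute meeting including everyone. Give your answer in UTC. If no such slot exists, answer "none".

Ines in UTC: 07:45-10:00, 10:15-12:30, 13:30-13:45, 14:00-15:45, 16:15-17:00 (subtract 6h to convert from UTC+6).
Keanu in UTC: 06:30-11:15, 11:45-15:00 (subtract 6h to convert from UTC+6).
Arjun in UTC: 07:45-15:00, 15:30-17:00 (add 3h to convert from UTC-3).
Zara in UTC: 08:00-12:45, 13:30-17:00 (subtract 1h to convert from UTC+1).
Bianca in UTC: 06:15-12:45, 13:00-17:00 (add 3h to convert from UTC-3).
Erik in UTC: 08:45-15:15, 16:15-17:00 (subtract 1h to convert from UTC+1).
Grace in UTC: 08:45-13:15, 13:45-15:30 (subtract 1h to convert from UTC+1).
Ines ∩ Keanu: 07:45-10:00, 10:15-11:15, 11:45-12:30, 13:30-13:45, 14:00-15:00.
Ines ∩ Keanu ∩ Arjun: 07:45-10:00, 10:15-11:15, 11:45-12:30, 13:30-13:45, 14:00-15:00.
Ines ∩ Keanu ∩ Arjun ∩ Zara: 08:00-10:00, 10:15-11:15, 11:45-12:30, 13:30-13:45, 14:00-15:00.
Ines ∩ Keanu ∩ Arjun ∩ Zara ∩ Bianca: 08:00-10:00, 10:15-11:15, 11:45-12:30, 13:30-13:45, 14:00-15:00.
Ines ∩ Keanu ∩ Arjun ∩ Zara ∩ Bianca ∩ Erik: 08:45-10:00, 10:15-11:15, 11:45-12:30, 13:30-13:45, 14:00-15:00.
Ines ∩ Keanu ∩ Arjun ∩ Zara ∩ Bianca ∩ Erik ∩ Grace: 08:45-10:00, 10:15-11:15, 11:45-12:30, 14:00-15:00.
The first common window of at least 45 minutes is 08:45-10:00, so the earliest start is 08:45.

08:45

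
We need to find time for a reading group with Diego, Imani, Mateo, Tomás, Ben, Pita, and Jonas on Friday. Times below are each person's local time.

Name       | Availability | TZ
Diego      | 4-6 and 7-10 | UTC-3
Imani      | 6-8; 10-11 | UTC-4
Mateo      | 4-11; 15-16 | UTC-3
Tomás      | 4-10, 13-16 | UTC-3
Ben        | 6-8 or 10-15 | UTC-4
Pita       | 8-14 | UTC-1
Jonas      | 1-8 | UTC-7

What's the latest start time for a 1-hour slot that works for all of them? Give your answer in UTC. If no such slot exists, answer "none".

Diego in UTC: 07:00-09:00, 10:00-13:00 (add 3h to convert from UTC-3).
Imani in UTC: 10:00-12:00, 14:00-15:00 (add 4h to convert from UTC-4).
Mateo in UTC: 07:00-14:00, 18:00-19:00 (add 3h to convert from UTC-3).
Tomás in UTC: 07:00-13:00, 16:00-19:00 (add 3h to convert from UTC-3).
Ben in UTC: 10:00-12:00, 14:00-19:00 (add 4h to convert from UTC-4).
Pita in UTC: 09:00-15:00 (add 1h to convert from UTC-1).
Jonas in UTC: 08:00-15:00 (add 7h to convert from UTC-7).
Diego ∩ Imani: 10:00-12:00.
Diego ∩ Imani ∩ Mateo: 10:00-12:00.
Diego ∩ Imani ∩ Mateo ∩ Tomás: 10:00-12:00.
Diego ∩ Imani ∩ Mateo ∩ Tomás ∩ Ben: 10:00-12:00.
Diego ∩ Imani ∩ Mateo ∩ Tomás ∩ Ben ∩ Pita: 10:00-12:00.
Diego ∩ Imani ∩ Mateo ∩ Tomás ∩ Ben ∩ Pita ∩ Jonas: 10:00-12:00.
The last common window of at least 60 minutes is 10:00-12:00; a 60-minute meeting can start as late as 11:00 and still end by 12:00.

11:00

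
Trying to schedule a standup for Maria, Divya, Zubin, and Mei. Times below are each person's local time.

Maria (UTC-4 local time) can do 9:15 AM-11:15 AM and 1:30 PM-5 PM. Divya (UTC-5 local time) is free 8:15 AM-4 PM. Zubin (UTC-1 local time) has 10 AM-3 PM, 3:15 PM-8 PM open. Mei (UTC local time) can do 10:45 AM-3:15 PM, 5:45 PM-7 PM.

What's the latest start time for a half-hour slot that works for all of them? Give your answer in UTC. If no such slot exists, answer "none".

18:30

Maria in UTC: 13:15-15:15, 17:30-21:00 (add 4h to convert from UTC-4).
Divya in UTC: 13:15-21:00 (add 5h to convert from UTC-5).
Zubin in UTC: 11:00-16:00, 16:15-21:00 (add 1h to convert from UTC-1).
Mei in UTC: 10:45-15:15, 17:45-19:00.
Maria ∩ Divya: 13:15-15:15, 17:30-21:00.
Maria ∩ Divya ∩ Zubin: 13:15-15:15, 17:30-21:00.
Maria ∩ Divya ∩ Zubin ∩ Mei: 13:15-15:15, 17:45-19:00.
The last common window of at least 30 minutes is 17:45-19:00; a 30-minute meeting can start as late as 18:30 and still end by 19:00.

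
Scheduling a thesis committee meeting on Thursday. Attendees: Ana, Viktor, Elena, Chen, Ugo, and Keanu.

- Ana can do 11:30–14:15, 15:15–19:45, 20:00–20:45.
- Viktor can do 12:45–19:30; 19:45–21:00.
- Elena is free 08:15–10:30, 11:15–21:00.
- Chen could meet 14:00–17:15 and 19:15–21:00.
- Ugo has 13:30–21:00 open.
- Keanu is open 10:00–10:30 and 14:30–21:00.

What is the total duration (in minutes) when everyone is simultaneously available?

Ana ∩ Viktor: 12:45-14:15, 15:15-19:30, 20:00-20:45.
Ana ∩ Viktor ∩ Elena: 12:45-14:15, 15:15-19:30, 20:00-20:45.
Ana ∩ Viktor ∩ Elena ∩ Chen: 14:00-14:15, 15:15-17:15, 19:15-19:30, 20:00-20:45.
Ana ∩ Viktor ∩ Elena ∩ Chen ∩ Ugo: 14:00-14:15, 15:15-17:15, 19:15-19:30, 20:00-20:45.
Ana ∩ Viktor ∩ Elena ∩ Chen ∩ Ugo ∩ Keanu: 15:15-17:15, 19:15-19:30, 20:00-20:45.
Summing the common windows: 120 + 15 + 45 = 180 minutes.

180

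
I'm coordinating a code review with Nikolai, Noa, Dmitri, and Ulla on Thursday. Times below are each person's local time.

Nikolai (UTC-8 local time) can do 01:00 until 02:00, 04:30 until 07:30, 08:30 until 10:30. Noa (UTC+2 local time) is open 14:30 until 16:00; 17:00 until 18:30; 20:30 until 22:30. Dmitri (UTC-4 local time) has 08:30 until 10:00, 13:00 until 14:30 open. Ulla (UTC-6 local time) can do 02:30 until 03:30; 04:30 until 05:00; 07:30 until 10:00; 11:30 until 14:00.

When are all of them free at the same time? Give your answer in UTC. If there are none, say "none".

13:30-14:00

Nikolai in UTC: 09:00-10:00, 12:30-15:30, 16:30-18:30 (add 8h to convert from UTC-8).
Noa in UTC: 12:30-14:00, 15:00-16:30, 18:30-20:30 (subtract 2h to convert from UTC+2).
Dmitri in UTC: 12:30-14:00, 17:00-18:30 (add 4h to convert from UTC-4).
Ulla in UTC: 08:30-09:30, 10:30-11:00, 13:30-16:00, 17:30-20:00 (add 6h to convert from UTC-6).
Nikolai ∩ Noa: 12:30-14:00, 15:00-15:30.
Nikolai ∩ Noa ∩ Dmitri: 12:30-14:00.
Nikolai ∩ Noa ∩ Dmitri ∩ Ulla: 13:30-14:00.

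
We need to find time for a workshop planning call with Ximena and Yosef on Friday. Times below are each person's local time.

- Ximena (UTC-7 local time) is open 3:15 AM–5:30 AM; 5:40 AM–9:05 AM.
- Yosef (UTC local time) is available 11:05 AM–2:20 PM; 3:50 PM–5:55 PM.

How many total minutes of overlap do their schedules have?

200

Ximena in UTC: 10:15-12:30, 12:40-16:05 (add 7h to convert from UTC-7).
Yosef in UTC: 11:05-14:20, 15:50-17:55.
Ximena ∩ Yosef: 11:05-12:30, 12:40-14:20, 15:50-16:05.
Summing the common windows: 85 + 100 + 15 = 200 minutes.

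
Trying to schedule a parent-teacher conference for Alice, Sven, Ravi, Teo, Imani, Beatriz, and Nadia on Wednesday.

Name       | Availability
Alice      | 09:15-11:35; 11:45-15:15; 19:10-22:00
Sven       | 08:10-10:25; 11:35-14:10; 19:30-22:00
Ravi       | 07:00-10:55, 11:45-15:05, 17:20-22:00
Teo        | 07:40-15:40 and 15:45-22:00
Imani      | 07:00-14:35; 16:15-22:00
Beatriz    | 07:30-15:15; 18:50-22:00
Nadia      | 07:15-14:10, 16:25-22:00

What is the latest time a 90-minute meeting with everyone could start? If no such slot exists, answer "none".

20:30

Alice ∩ Sven: 09:15-10:25, 11:45-14:10, 19:30-22:00.
Alice ∩ Sven ∩ Ravi: 09:15-10:25, 11:45-14:10, 19:30-22:00.
Alice ∩ Sven ∩ Ravi ∩ Teo: 09:15-10:25, 11:45-14:10, 19:30-22:00.
Alice ∩ Sven ∩ Ravi ∩ Teo ∩ Imani: 09:15-10:25, 11:45-14:10, 19:30-22:00.
Alice ∩ Sven ∩ Ravi ∩ Teo ∩ Imani ∩ Beatriz: 09:15-10:25, 11:45-14:10, 19:30-22:00.
Alice ∩ Sven ∩ Ravi ∩ Teo ∩ Imani ∩ Beatriz ∩ Nadia: 09:15-10:25, 11:45-14:10, 19:30-22:00.
The last common window of at least 90 minutes is 19:30-22:00; a 90-minute meeting can start as late as 20:30 and still end by 22:00.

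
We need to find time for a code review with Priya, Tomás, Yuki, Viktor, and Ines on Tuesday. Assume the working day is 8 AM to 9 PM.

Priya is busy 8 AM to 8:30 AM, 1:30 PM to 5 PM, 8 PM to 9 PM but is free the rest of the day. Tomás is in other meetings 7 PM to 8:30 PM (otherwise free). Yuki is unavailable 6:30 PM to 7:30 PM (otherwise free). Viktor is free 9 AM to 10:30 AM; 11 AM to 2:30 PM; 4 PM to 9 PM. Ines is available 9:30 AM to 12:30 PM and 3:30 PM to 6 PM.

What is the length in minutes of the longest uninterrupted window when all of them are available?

Priya free: 08:30-13:30, 17:00-20:00 (invert busy blocks within the working day).
Tomás free: 08:00-19:00, 20:30-21:00 (invert busy blocks within the working day).
Yuki free: 08:00-18:30, 19:30-21:00 (invert busy blocks within the working day).
Viktor free: 09:00-10:30, 11:00-14:30, 16:00-21:00.
Ines free: 09:30-12:30, 15:30-18:00.
Priya ∩ Tomás: 08:30-13:30, 17:00-19:00.
Priya ∩ Tomás ∩ Yuki: 08:30-13:30, 17:00-18:30.
Priya ∩ Tomás ∩ Yuki ∩ Viktor: 09:00-10:30, 11:00-13:30, 17:00-18:30.
Priya ∩ Tomás ∩ Yuki ∩ Viktor ∩ Ines: 09:30-10:30, 11:00-12:30, 17:00-18:00.
So the common availability across everyone is 09:30-10:30, 11:00-12:30, 17:00-18:00.
The longest is 11:00-12:30 at 90 minutes.

90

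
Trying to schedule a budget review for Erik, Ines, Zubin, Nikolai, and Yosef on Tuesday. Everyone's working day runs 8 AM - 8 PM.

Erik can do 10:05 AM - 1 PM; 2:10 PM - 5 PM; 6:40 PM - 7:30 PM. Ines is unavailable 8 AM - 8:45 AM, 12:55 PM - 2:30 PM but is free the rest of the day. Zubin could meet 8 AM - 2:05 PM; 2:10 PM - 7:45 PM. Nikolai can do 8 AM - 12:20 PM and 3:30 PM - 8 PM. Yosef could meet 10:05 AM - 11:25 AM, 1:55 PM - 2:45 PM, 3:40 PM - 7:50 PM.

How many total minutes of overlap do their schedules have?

Erik free: 10:05-13:00, 14:10-17:00, 18:40-19:30.
Ines free: 08:45-12:55, 14:30-20:00 (invert busy blocks within the working day).
Zubin free: 08:00-14:05, 14:10-19:45.
Nikolai free: 08:00-12:20, 15:30-20:00.
Yosef free: 10:05-11:25, 13:55-14:45, 15:40-19:50.
Erik ∩ Ines: 10:05-12:55, 14:30-17:00, 18:40-19:30.
Erik ∩ Ines ∩ Zubin: 10:05-12:55, 14:30-17:00, 18:40-19:30.
Erik ∩ Ines ∩ Zubin ∩ Nikolai: 10:05-12:20, 15:30-17:00, 18:40-19:30.
Erik ∩ Ines ∩ Zubin ∩ Nikolai ∩ Yosef: 10:05-11:25, 15:40-17:00, 18:40-19:30.
So the common availability across everyone is 10:05-11:25, 15:40-17:00, 18:40-19:30.
Summing the common windows: 80 + 80 + 50 = 210 minutes.

210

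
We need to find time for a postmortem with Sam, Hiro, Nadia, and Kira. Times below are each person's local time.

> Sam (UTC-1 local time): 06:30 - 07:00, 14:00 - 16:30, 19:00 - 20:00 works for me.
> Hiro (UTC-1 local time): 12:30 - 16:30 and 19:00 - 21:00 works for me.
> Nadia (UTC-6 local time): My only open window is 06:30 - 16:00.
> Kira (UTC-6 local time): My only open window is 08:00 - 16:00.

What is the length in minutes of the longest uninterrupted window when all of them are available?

Sam in UTC: 07:30-08:00, 15:00-17:30, 20:00-21:00 (add 1h to convert from UTC-1).
Hiro in UTC: 13:30-17:30, 20:00-22:00 (add 1h to convert from UTC-1).
Nadia in UTC: 12:30-22:00 (add 6h to convert from UTC-6).
Kira in UTC: 14:00-22:00 (add 6h to convert from UTC-6).
Sam ∩ Hiro: 15:00-17:30, 20:00-21:00.
Sam ∩ Hiro ∩ Nadia: 15:00-17:30, 20:00-21:00.
Sam ∩ Hiro ∩ Nadia ∩ Kira: 15:00-17:30, 20:00-21:00.
So the common availability across everyone is 15:00-17:30, 20:00-21:00.
The longest is 15:00-17:30 at 150 minutes.

150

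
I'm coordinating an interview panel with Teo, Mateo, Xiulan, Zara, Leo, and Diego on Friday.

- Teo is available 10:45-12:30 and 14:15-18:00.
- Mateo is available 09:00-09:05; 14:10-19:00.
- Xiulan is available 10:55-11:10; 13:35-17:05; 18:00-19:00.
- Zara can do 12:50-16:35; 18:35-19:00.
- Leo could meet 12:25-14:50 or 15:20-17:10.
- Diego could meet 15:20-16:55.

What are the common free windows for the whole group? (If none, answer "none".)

Teo ∩ Mateo: 14:15-18:00.
Teo ∩ Mateo ∩ Xiulan: 14:15-17:05.
Teo ∩ Mateo ∩ Xiulan ∩ Zara: 14:15-16:35.
Teo ∩ Mateo ∩ Xiulan ∩ Zara ∩ Leo: 14:15-14:50, 15:20-16:35.
Teo ∩ Mateo ∩ Xiulan ∩ Zara ∩ Leo ∩ Diego: 15:20-16:35.

15:20-16:35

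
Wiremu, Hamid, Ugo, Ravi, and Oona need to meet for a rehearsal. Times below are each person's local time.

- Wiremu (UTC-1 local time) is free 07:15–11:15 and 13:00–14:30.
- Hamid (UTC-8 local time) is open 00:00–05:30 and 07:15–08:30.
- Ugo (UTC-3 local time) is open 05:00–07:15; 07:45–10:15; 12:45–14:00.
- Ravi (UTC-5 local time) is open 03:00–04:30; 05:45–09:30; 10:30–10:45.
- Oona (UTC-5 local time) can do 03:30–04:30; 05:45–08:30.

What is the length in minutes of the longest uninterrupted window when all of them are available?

Wiremu in UTC: 08:15-12:15, 14:00-15:30 (add 1h to convert from UTC-1).
Hamid in UTC: 08:00-13:30, 15:15-16:30 (add 8h to convert from UTC-8).
Ugo in UTC: 08:00-10:15, 10:45-13:15, 15:45-17:00 (add 3h to convert from UTC-3).
Ravi in UTC: 08:00-09:30, 10:45-14:30, 15:30-15:45 (add 5h to convert from UTC-5).
Oona in UTC: 08:30-09:30, 10:45-13:30 (add 5h to convert from UTC-5).
Wiremu ∩ Hamid: 08:15-12:15, 15:15-15:30.
Wiremu ∩ Hamid ∩ Ugo: 08:15-10:15, 10:45-12:15.
Wiremu ∩ Hamid ∩ Ugo ∩ Ravi: 08:15-09:30, 10:45-12:15.
Wiremu ∩ Hamid ∩ Ugo ∩ Ravi ∩ Oona: 08:30-09:30, 10:45-12:15.
The longest is 10:45-12:15 at 90 minutes.

90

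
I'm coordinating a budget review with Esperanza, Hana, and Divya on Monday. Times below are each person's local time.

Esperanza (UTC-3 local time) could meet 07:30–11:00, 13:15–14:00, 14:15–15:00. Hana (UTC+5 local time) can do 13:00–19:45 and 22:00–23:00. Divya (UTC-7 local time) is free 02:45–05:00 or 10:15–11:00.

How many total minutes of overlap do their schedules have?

Esperanza in UTC: 10:30-14:00, 16:15-17:00, 17:15-18:00 (add 3h to convert from UTC-3).
Hana in UTC: 08:00-14:45, 17:00-18:00 (subtract 5h to convert from UTC+5).
Divya in UTC: 09:45-12:00, 17:15-18:00 (add 7h to convert from UTC-7).
Esperanza ∩ Hana: 10:30-14:00, 17:15-18:00.
Esperanza ∩ Hana ∩ Divya: 10:30-12:00, 17:15-18:00.
Summing the common windows: 90 + 45 = 135 minutes.

135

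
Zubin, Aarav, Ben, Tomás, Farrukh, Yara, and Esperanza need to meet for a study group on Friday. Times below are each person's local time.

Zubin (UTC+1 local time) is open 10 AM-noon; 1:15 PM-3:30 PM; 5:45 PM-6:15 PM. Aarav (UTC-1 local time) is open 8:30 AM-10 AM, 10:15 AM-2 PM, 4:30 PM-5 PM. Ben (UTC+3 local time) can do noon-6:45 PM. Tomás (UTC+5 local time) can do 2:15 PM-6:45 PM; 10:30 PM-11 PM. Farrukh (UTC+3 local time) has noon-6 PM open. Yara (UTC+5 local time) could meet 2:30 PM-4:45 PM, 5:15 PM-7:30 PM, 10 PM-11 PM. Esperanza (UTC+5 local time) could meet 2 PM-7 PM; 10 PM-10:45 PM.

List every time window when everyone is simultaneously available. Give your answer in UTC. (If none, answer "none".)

Zubin in UTC: 09:00-11:00, 12:15-14:30, 16:45-17:15 (subtract 1h to convert from UTC+1).
Aarav in UTC: 09:30-11:00, 11:15-15:00, 17:30-18:00 (add 1h to convert from UTC-1).
Ben in UTC: 09:00-15:45 (subtract 3h to convert from UTC+3).
Tomás in UTC: 09:15-13:45, 17:30-18:00 (subtract 5h to convert from UTC+5).
Farrukh in UTC: 09:00-15:00 (subtract 3h to convert from UTC+3).
Yara in UTC: 09:30-11:45, 12:15-14:30, 17:00-18:00 (subtract 5h to convert from UTC+5).
Esperanza in UTC: 09:00-14:00, 17:00-17:45 (subtract 5h to convert from UTC+5).
Zubin ∩ Aarav: 09:30-11:00, 12:15-14:30.
Zubin ∩ Aarav ∩ Ben: 09:30-11:00, 12:15-14:30.
Zubin ∩ Aarav ∩ Ben ∩ Tomás: 09:30-11:00, 12:15-13:45.
Zubin ∩ Aarav ∩ Ben ∩ Tomás ∩ Farrukh: 09:30-11:00, 12:15-13:45.
Zubin ∩ Aarav ∩ Ben ∩ Tomás ∩ Farrukh ∩ Yara: 09:30-11:00, 12:15-13:45.
Zubin ∩ Aarav ∩ Ben ∩ Tomás ∩ Farrukh ∩ Yara ∩ Esperanza: 09:30-11:00, 12:15-13:45.
Those are the intersection windows.

09:30-11:00, 12:15-13:45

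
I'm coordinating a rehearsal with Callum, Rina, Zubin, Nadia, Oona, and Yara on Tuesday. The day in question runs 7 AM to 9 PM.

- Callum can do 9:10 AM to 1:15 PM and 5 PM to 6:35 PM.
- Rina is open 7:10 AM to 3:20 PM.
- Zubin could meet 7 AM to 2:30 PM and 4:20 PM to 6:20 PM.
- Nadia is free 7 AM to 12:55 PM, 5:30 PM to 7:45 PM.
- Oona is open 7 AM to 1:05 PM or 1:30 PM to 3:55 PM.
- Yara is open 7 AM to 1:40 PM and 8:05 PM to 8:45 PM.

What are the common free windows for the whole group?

09:10-12:55

Callum ∩ Rina: 09:10-13:15.
Callum ∩ Rina ∩ Zubin: 09:10-13:15.
Callum ∩ Rina ∩ Zubin ∩ Nadia: 09:10-12:55.
Callum ∩ Rina ∩ Zubin ∩ Nadia ∩ Oona: 09:10-12:55.
Callum ∩ Rina ∩ Zubin ∩ Nadia ∩ Oona ∩ Yara: 09:10-12:55.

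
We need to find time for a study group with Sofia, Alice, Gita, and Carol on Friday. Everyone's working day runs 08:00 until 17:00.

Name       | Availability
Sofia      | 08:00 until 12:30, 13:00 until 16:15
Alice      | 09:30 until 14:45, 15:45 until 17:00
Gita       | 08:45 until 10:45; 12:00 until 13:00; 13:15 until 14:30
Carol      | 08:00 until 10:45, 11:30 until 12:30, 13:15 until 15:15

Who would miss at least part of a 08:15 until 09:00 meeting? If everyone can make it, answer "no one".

Alice, Gita

Sofia: free for 08:15-09:00. Alice: not fully free for 08:15-09:00. Gita: not fully free for 08:15-09:00. Carol: free for 08:15-09:00.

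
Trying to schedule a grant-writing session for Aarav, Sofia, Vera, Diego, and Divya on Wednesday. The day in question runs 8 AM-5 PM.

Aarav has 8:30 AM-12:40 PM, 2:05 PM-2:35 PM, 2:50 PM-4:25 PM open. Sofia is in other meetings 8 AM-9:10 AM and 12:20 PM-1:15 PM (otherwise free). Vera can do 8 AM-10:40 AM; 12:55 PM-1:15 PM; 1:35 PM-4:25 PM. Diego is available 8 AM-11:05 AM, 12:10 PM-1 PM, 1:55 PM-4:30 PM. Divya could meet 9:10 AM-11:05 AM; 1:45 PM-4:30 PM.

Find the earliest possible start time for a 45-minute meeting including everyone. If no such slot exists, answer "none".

Aarav free: 08:30-12:40, 14:05-14:35, 14:50-16:25.
Sofia free: 09:10-12:20, 13:15-17:00 (invert busy blocks within the working day).
Vera free: 08:00-10:40, 12:55-13:15, 13:35-16:25.
Diego free: 08:00-11:05, 12:10-13:00, 13:55-16:30.
Divya free: 09:10-11:05, 13:45-16:30.
Aarav ∩ Sofia: 09:10-12:20, 14:05-14:35, 14:50-16:25.
Aarav ∩ Sofia ∩ Vera: 09:10-10:40, 14:05-14:35, 14:50-16:25.
Aarav ∩ Sofia ∩ Vera ∩ Diego: 09:10-10:40, 14:05-14:35, 14:50-16:25.
Aarav ∩ Sofia ∩ Vera ∩ Diego ∩ Divya: 09:10-10:40, 14:05-14:35, 14:50-16:25.
The first common window of at least 45 minutes is 09:10-10:40, so the earliest start is 09:10.

09:10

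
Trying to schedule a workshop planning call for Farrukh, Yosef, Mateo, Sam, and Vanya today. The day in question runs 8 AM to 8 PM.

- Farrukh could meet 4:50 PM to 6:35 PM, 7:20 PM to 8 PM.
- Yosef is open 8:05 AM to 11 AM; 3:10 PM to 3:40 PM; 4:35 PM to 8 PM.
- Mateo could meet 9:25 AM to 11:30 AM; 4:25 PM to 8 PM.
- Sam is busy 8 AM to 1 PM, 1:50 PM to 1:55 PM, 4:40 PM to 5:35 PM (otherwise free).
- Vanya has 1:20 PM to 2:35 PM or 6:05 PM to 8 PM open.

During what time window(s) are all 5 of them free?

18:05-18:35, 19:20-20:00

Farrukh free: 16:50-18:35, 19:20-20:00.
Yosef free: 08:05-11:00, 15:10-15:40, 16:35-20:00.
Mateo free: 09:25-11:30, 16:25-20:00.
Sam free: 13:00-13:50, 13:55-16:40, 17:35-20:00 (invert busy blocks within the working day).
Vanya free: 13:20-14:35, 18:05-20:00.
Farrukh ∩ Yosef: 16:50-18:35, 19:20-20:00.
Farrukh ∩ Yosef ∩ Mateo: 16:50-18:35, 19:20-20:00.
Farrukh ∩ Yosef ∩ Mateo ∩ Sam: 17:35-18:35, 19:20-20:00.
Farrukh ∩ Yosef ∩ Mateo ∩ Sam ∩ Vanya: 18:05-18:35, 19:20-20:00.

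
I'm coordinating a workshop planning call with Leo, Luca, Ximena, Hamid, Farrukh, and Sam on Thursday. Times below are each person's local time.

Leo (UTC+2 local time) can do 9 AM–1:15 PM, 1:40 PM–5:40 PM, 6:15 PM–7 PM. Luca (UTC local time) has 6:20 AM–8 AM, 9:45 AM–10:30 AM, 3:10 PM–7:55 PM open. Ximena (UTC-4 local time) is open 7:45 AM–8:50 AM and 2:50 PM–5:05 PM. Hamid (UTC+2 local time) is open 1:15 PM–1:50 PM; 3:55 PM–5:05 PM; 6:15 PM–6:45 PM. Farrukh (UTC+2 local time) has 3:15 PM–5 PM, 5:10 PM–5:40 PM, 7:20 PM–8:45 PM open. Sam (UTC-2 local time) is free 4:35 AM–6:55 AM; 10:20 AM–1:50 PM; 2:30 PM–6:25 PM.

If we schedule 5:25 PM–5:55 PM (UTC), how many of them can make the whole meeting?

3

Leo in UTC: 07:00-11:15, 11:40-15:40, 16:15-17:00 (subtract 2h to convert from UTC+2).
Luca in UTC: 06:20-08:00, 09:45-10:30, 15:10-19:55.
Ximena in UTC: 11:45-12:50, 18:50-21:05 (add 4h to convert from UTC-4).
Hamid in UTC: 11:15-11:50, 13:55-15:05, 16:15-16:45 (subtract 2h to convert from UTC+2).
Farrukh in UTC: 13:15-15:00, 15:10-15:40, 17:20-18:45 (subtract 2h to convert from UTC+2).
Sam in UTC: 06:35-08:55, 12:20-15:50, 16:30-20:25 (add 2h to convert from UTC-2).
Luca, Farrukh, and Sam can make the full 17:25-17:55 slot — that's 3.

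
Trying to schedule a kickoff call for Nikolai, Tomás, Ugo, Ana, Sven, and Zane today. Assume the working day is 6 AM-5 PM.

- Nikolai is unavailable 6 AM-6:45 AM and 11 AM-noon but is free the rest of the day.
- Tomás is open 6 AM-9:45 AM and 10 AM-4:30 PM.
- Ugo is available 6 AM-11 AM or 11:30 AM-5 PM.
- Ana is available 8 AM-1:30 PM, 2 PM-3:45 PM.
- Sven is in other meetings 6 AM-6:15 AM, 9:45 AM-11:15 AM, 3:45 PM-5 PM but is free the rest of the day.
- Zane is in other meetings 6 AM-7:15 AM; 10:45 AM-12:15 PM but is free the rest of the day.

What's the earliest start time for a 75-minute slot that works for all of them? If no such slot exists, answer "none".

Nikolai free: 06:45-11:00, 12:00-17:00 (invert busy blocks within the working day).
Tomás free: 06:00-09:45, 10:00-16:30.
Ugo free: 06:00-11:00, 11:30-17:00.
Ana free: 08:00-13:30, 14:00-15:45.
Sven free: 06:15-09:45, 11:15-15:45 (invert busy blocks within the working day).
Zane free: 07:15-10:45, 12:15-17:00 (invert busy blocks within the working day).
Nikolai ∩ Tomás: 06:45-09:45, 10:00-11:00, 12:00-16:30.
Nikolai ∩ Tomás ∩ Ugo: 06:45-09:45, 10:00-11:00, 12:00-16:30.
Nikolai ∩ Tomás ∩ Ugo ∩ Ana: 08:00-09:45, 10:00-11:00, 12:00-13:30, 14:00-15:45.
Nikolai ∩ Tomás ∩ Ugo ∩ Ana ∩ Sven: 08:00-09:45, 12:00-13:30, 14:00-15:45.
Nikolai ∩ Tomás ∩ Ugo ∩ Ana ∩ Sven ∩ Zane: 08:00-09:45, 12:15-13:30, 14:00-15:45.
The first common window of at least 75 minutes is 08:00-09:45, so the earliest start is 08:00.

08:00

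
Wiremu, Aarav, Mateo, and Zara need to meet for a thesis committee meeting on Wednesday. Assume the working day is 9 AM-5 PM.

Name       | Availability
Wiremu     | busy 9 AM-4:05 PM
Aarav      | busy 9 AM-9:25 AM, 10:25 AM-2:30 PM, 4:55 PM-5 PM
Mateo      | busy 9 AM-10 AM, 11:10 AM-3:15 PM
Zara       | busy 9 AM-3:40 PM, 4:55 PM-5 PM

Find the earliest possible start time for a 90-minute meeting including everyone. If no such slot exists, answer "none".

none

Wiremu free: 16:05-17:00 (invert busy blocks within the working day).
Aarav free: 09:25-10:25, 14:30-16:55 (invert busy blocks within the working day).
Mateo free: 10:00-11:10, 15:15-17:00 (invert busy blocks within the working day).
Zara free: 15:40-16:55 (invert busy blocks within the working day).
Wiremu ∩ Aarav: 16:05-16:55.
Wiremu ∩ Aarav ∩ Mateo: 16:05-16:55.
Wiremu ∩ Aarav ∩ Mateo ∩ Zara: 16:05-16:55.
Those are the intersection windows.
No common window is at least 90 minutes long.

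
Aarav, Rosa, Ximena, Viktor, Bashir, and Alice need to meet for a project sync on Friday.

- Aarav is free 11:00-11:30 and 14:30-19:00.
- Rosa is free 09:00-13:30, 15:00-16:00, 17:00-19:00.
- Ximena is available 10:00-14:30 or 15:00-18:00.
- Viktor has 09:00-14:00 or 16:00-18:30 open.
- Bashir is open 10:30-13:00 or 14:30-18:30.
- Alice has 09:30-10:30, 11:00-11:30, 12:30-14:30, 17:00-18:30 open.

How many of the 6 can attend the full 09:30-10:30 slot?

3

Rosa, Viktor, and Alice can make the full 09:30-10:30 slot — that's 3.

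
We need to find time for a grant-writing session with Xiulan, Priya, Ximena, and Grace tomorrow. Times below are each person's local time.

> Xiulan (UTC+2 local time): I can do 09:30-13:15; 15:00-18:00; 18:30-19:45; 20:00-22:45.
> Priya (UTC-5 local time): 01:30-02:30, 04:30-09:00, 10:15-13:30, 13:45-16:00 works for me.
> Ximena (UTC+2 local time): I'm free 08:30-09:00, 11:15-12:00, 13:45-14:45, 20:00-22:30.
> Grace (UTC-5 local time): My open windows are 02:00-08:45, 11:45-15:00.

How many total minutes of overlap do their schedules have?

135

Xiulan in UTC: 07:30-11:15, 13:00-16:00, 16:30-17:45, 18:00-20:45 (subtract 2h to convert from UTC+2).
Priya in UTC: 06:30-07:30, 09:30-14:00, 15:15-18:30, 18:45-21:00 (add 5h to convert from UTC-5).
Ximena in UTC: 06:30-07:00, 09:15-10:00, 11:45-12:45, 18:00-20:30 (subtract 2h to convert from UTC+2).
Grace in UTC: 07:00-13:45, 16:45-20:00 (add 5h to convert from UTC-5).
Xiulan ∩ Priya: 09:30-11:15, 13:00-14:00, 15:15-16:00, 16:30-17:45, 18:00-18:30, 18:45-20:45.
Xiulan ∩ Priya ∩ Ximena: 09:30-10:00, 18:00-18:30, 18:45-20:30.
Xiulan ∩ Priya ∩ Ximena ∩ Grace: 09:30-10:00, 18:00-18:30, 18:45-20:00.
So the common availability across everyone is 09:30-10:00, 18:00-18:30, 18:45-20:00.
Summing the common windows: 30 + 30 + 75 = 135 minutes.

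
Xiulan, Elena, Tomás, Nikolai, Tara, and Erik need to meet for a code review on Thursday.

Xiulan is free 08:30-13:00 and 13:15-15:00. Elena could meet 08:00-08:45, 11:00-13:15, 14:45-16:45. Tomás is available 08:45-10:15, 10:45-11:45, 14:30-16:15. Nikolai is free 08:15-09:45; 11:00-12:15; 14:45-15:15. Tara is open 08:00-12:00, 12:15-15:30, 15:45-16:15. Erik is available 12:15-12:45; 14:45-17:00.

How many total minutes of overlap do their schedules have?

Xiulan ∩ Elena: 08:30-08:45, 11:00-13:00, 14:45-15:00.
Xiulan ∩ Elena ∩ Tomás: 11:00-11:45, 14:45-15:00.
Xiulan ∩ Elena ∩ Tomás ∩ Nikolai: 11:00-11:45, 14:45-15:00.
Xiulan ∩ Elena ∩ Tomás ∩ Nikolai ∩ Tara: 11:00-11:45, 14:45-15:00.
Xiulan ∩ Elena ∩ Tomás ∩ Nikolai ∩ Tara ∩ Erik: 14:45-15:00.
That's a single block of 15 minutes.

15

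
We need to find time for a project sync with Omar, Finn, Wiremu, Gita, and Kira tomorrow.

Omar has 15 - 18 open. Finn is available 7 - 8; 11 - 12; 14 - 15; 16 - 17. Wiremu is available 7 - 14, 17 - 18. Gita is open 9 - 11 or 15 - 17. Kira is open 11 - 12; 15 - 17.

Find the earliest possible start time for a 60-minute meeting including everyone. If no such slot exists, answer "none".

Omar ∩ Finn: 16:00-17:00.
Omar ∩ Finn ∩ Wiremu: ∅.
Omar ∩ Finn ∩ Wiremu ∩ Gita: ∅.
Omar ∩ Finn ∩ Wiremu ∩ Gita ∩ Kira: ∅.
There is no time when everyone is free.
No common window is at least 60 minutes long.

none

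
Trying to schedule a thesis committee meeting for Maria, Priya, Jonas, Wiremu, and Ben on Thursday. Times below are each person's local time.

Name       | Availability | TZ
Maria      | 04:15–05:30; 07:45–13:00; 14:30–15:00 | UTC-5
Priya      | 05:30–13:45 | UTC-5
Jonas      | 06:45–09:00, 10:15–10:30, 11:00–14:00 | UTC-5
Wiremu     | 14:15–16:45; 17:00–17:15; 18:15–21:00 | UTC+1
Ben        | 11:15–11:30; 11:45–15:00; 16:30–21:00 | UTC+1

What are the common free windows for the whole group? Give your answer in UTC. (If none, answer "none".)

13:15-14:00, 16:00-16:15, 17:15-18:00

Maria in UTC: 09:15-10:30, 12:45-18:00, 19:30-20:00 (add 5h to convert from UTC-5).
Priya in UTC: 10:30-18:45 (add 5h to convert from UTC-5).
Jonas in UTC: 11:45-14:00, 15:15-15:30, 16:00-19:00 (add 5h to convert from UTC-5).
Wiremu in UTC: 13:15-15:45, 16:00-16:15, 17:15-20:00 (subtract 1h to convert from UTC+1).
Ben in UTC: 10:15-10:30, 10:45-14:00, 15:30-20:00 (subtract 1h to convert from UTC+1).
Maria ∩ Priya: 12:45-18:00.
Maria ∩ Priya ∩ Jonas: 12:45-14:00, 15:15-15:30, 16:00-18:00.
Maria ∩ Priya ∩ Jonas ∩ Wiremu: 13:15-14:00, 15:15-15:30, 16:00-16:15, 17:15-18:00.
Maria ∩ Priya ∩ Jonas ∩ Wiremu ∩ Ben: 13:15-14:00, 16:00-16:15, 17:15-18:00.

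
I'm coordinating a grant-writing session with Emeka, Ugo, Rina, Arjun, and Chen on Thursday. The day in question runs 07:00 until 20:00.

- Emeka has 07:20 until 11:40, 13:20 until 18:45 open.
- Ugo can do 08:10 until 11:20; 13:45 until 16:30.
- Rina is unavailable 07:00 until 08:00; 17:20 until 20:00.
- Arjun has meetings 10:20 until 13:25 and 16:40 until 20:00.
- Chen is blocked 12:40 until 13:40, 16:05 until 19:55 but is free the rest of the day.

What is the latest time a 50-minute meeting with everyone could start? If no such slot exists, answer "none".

Emeka free: 07:20-11:40, 13:20-18:45.
Ugo free: 08:10-11:20, 13:45-16:30.
Rina free: 08:00-17:20 (invert busy blocks within the working day).
Arjun free: 07:00-10:20, 13:25-16:40 (invert busy blocks within the working day).
Chen free: 07:00-12:40, 13:40-16:05, 19:55-20:00 (invert busy blocks within the working day).
Emeka ∩ Ugo: 08:10-11:20, 13:45-16:30.
Emeka ∩ Ugo ∩ Rina: 08:10-11:20, 13:45-16:30.
Emeka ∩ Ugo ∩ Rina ∩ Arjun: 08:10-10:20, 13:45-16:30.
Emeka ∩ Ugo ∩ Rina ∩ Arjun ∩ Chen: 08:10-10:20, 13:45-16:05.
So the common availability across everyone is 08:10-10:20, 13:45-16:05.
The last common window of at least 50 minutes is 13:45-16:05; a 50-minute meeting can start as late as 15:15 and still end by 16:05.

15:15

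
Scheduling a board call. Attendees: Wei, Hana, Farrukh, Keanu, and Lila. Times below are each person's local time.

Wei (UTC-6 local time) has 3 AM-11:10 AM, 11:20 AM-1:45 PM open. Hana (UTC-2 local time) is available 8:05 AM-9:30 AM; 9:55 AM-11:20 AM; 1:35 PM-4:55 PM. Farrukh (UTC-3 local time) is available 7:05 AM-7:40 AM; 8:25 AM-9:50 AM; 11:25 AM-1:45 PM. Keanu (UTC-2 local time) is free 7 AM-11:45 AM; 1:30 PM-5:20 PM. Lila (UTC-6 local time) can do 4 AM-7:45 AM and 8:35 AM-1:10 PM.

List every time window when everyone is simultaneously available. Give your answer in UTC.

Wei in UTC: 09:00-17:10, 17:20-19:45 (add 6h to convert from UTC-6).
Hana in UTC: 10:05-11:30, 11:55-13:20, 15:35-18:55 (add 2h to convert from UTC-2).
Farrukh in UTC: 10:05-10:40, 11:25-12:50, 14:25-16:45 (add 3h to convert from UTC-3).
Keanu in UTC: 09:00-13:45, 15:30-19:20 (add 2h to convert from UTC-2).
Lila in UTC: 10:00-13:45, 14:35-19:10 (add 6h to convert from UTC-6).
Wei ∩ Hana: 10:05-11:30, 11:55-13:20, 15:35-17:10, 17:20-18:55.
Wei ∩ Hana ∩ Farrukh: 10:05-10:40, 11:25-11:30, 11:55-12:50, 15:35-16:45.
Wei ∩ Hana ∩ Farrukh ∩ Keanu: 10:05-10:40, 11:25-11:30, 11:55-12:50, 15:35-16:45.
Wei ∩ Hana ∩ Farrukh ∩ Keanu ∩ Lila: 10:05-10:40, 11:25-11:30, 11:55-12:50, 15:35-16:45.

10:05-10:40, 11:25-11:30, 11:55-12:50, 15:35-16:45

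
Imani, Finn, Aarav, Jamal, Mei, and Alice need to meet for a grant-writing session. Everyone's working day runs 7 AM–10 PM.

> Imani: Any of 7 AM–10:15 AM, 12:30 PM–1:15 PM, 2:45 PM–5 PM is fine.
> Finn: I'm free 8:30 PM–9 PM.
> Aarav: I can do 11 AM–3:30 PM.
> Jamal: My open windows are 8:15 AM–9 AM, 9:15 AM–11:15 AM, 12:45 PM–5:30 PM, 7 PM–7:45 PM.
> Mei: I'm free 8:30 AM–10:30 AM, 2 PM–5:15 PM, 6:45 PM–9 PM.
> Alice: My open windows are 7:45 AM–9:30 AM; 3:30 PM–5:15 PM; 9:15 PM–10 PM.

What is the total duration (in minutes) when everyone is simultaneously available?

Imani ∩ Finn: ∅.
Imani ∩ Finn ∩ Aarav: ∅.
Imani ∩ Finn ∩ Aarav ∩ Jamal: ∅.
Imani ∩ Finn ∩ Aarav ∩ Jamal ∩ Mei: ∅.
Imani ∩ Finn ∩ Aarav ∩ Jamal ∩ Mei ∩ Alice: ∅.
There is no time when everyone is free.
There is no common window, so the total is 0 minutes.

0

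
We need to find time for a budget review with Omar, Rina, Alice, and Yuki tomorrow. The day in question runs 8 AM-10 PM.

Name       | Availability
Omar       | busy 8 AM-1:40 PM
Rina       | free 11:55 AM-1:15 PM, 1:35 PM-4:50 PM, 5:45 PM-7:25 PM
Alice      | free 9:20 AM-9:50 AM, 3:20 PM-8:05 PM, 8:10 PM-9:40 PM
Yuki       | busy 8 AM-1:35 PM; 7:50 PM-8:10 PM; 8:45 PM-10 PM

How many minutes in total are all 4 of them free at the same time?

190

Omar free: 13:40-22:00 (invert busy blocks within the working day).
Rina free: 11:55-13:15, 13:35-16:50, 17:45-19:25.
Alice free: 09:20-09:50, 15:20-20:05, 20:10-21:40.
Yuki free: 13:35-19:50, 20:10-20:45 (invert busy blocks within the working day).
Omar ∩ Rina: 13:40-16:50, 17:45-19:25.
Omar ∩ Rina ∩ Alice: 15:20-16:50, 17:45-19:25.
Omar ∩ Rina ∩ Alice ∩ Yuki: 15:20-16:50, 17:45-19:25.
Those are the intersection windows.
Summing the common windows: 90 + 100 = 190 minutes.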